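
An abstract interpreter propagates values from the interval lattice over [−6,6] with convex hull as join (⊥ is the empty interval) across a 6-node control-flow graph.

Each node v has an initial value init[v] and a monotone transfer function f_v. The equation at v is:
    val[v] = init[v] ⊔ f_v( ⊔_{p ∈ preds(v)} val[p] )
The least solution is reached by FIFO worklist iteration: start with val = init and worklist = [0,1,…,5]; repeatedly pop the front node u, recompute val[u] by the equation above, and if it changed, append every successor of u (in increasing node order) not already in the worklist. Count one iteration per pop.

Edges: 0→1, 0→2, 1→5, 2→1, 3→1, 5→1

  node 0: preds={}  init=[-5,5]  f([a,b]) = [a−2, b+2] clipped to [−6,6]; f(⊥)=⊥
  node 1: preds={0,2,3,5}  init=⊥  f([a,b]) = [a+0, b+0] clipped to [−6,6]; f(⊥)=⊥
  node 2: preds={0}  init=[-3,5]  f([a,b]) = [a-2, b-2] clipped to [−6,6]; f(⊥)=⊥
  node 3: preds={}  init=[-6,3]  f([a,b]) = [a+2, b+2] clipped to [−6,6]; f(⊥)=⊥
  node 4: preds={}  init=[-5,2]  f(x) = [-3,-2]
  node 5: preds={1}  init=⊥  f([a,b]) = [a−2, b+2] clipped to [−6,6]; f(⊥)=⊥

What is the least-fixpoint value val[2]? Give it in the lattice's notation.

[-6,5]

Trace (8 dequeues):
  [1] u=0 | in ⊥ | out [-5,5] | ==
  [2] u=1 | in [-6,5] | out [-6,5] | prev ⊥ | push {}
  [3] u=2 | in [-5,5] | out [-6,5] | prev [-3,5] | push {1}
  [4] u=3 | in ⊥ | out [-6,3] | ==
  [5] u=4 | in ⊥ | out [-5,2] | ==
  [6] u=5 | in [-6,5] | out [-6,6] | prev ⊥ | push {}
  [7] u=1 | in [-6,6] | out [-6,6] | prev [-6,5] | push {5}
  [8] u=5 | in [-6,6] | out [-6,6] | ==

Converged values:
  [0] [-5,5]
  [1] [-6,6]
  [2] [-6,5]
  [3] [-6,3]
  [4] [-5,2]
  [5] [-6,6]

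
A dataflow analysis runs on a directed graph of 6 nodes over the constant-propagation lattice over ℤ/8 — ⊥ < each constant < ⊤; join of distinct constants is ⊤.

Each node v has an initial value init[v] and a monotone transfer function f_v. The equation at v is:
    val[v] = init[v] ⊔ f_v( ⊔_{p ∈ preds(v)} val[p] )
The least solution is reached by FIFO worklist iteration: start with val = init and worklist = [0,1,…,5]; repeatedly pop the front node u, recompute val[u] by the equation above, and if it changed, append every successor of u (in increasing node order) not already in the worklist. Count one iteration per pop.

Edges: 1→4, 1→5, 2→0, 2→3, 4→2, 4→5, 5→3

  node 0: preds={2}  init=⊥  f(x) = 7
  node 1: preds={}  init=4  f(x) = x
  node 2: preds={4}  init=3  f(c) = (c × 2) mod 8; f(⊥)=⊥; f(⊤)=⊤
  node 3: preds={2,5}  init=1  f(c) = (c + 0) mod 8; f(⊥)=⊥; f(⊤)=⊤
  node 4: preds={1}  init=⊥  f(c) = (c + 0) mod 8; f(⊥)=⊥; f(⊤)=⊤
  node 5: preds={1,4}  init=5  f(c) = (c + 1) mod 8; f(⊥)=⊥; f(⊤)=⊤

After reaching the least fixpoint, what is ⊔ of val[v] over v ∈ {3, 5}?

Iteration log — 9 steps:
  step 1. node 0  ⊔preds=3  new=7  old=⊥  +wl: 
  step 2. node 1  ⊔preds=⊥  new=4  stable
  step 3. node 2  ⊔preds=⊥  new=3  stable
  step 4. node 3  ⊔preds=⊤  new=⊤  old=1  +wl: 
  step 5. node 4  ⊔preds=4  new=4  old=⊥  +wl: 2
  step 6. node 5  ⊔preds=4  new=5  stable
  step 7. node 2  ⊔preds=4  new=⊤  old=3  +wl: 0,3
  step 8. node 0  ⊔preds=⊤  new=7  stable
  step 9. node 3  ⊔preds=⊤  new=⊤  stable

Least fixpoint reached:
  node 0: 7
  node 1: 4
  node 2: ⊤
  node 3: ⊤
  node 4: 4
  node 5: 5

⊤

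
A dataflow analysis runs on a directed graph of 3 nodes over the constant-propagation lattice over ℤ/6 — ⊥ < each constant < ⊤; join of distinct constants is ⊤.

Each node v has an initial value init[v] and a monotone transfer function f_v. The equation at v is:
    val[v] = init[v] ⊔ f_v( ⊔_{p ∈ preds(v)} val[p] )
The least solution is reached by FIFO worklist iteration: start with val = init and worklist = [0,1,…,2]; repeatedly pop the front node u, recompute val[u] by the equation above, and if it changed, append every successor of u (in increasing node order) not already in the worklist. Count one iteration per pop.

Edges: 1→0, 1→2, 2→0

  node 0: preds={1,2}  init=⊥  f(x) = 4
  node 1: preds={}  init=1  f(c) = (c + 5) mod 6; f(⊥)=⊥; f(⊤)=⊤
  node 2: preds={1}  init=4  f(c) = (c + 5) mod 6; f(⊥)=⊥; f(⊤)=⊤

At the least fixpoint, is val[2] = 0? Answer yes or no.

Iteration log — 4 steps:
  step 1. node 0  ⊔preds=⊤  new=4  old=⊥  +wl: 
  step 2. node 1  ⊔preds=⊥  new=1  stable
  step 3. node 2  ⊔preds=1  new=⊤  old=4  +wl: 0
  step 4. node 0  ⊔preds=⊤  new=4  stable

Least fixpoint reached:
  node 0: 4
  node 1: 1
  node 2: ⊤

no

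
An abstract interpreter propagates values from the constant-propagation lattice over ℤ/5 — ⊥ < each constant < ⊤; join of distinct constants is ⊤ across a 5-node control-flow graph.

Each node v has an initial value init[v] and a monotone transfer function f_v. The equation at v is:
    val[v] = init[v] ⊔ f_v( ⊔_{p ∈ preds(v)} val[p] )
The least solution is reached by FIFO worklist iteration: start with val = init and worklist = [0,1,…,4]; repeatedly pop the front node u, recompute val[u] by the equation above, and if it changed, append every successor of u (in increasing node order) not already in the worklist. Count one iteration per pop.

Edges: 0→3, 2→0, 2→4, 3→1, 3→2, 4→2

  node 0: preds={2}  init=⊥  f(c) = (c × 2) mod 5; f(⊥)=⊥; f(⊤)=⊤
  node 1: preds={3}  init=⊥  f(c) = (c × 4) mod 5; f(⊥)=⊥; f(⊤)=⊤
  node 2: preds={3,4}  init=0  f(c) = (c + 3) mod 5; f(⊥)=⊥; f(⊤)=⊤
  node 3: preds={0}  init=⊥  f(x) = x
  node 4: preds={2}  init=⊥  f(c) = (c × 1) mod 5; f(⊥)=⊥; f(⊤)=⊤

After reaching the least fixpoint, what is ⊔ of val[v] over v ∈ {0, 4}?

Worklist (12 pops):
  #1 pop 0: in=0 → 0 (was ⊥); enqueue []
  #2 pop 1: in=⊥ → ⊥ (no change)
  #3 pop 2: in=⊥ → 0 (no change)
  #4 pop 3: in=0 → 0 (was ⊥); enqueue [1,2]
  #5 pop 4: in=0 → 0 (was ⊥); enqueue []
  #6 pop 1: in=0 → 0 (was ⊥); enqueue []
  #7 pop 2: in=0 → ⊤ (was 0); enqueue [0,4]
  #8 pop 0: in=⊤ → ⊤ (was 0); enqueue [3]
  #9 pop 4: in=⊤ → ⊤ (was 0); enqueue [2]
  #10 pop 3: in=⊤ → ⊤ (was 0); enqueue [1]
  #11 pop 2: in=⊤ → ⊤ (no change)
  #12 pop 1: in=⊤ → ⊤ (was 0); enqueue []

Fixpoint:
  val[0] = ⊤
  val[1] = ⊤
  val[2] = ⊤
  val[3] = ⊤
  val[4] = ⊤

⊤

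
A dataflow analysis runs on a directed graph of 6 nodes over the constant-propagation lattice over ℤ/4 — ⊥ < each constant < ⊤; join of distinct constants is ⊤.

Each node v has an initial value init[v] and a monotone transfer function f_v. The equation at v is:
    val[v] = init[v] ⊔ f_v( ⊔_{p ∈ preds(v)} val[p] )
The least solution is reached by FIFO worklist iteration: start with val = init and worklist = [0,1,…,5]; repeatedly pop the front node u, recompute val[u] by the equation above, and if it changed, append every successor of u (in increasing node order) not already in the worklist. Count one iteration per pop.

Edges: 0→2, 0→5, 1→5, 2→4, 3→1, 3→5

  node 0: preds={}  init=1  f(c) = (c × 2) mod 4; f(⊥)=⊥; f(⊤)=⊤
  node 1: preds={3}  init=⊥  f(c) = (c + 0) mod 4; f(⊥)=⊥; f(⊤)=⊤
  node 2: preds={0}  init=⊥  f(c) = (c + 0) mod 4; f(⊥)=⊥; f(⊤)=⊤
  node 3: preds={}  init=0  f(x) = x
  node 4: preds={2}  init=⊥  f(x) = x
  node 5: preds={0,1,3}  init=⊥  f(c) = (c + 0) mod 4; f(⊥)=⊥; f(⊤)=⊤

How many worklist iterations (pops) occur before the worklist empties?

Trace (6 dequeues):
  [1] u=0 | in ⊥ | out 1 | ==
  [2] u=1 | in 0 | out 0 | prev ⊥ | push {}
  [3] u=2 | in 1 | out 1 | prev ⊥ | push {}
  [4] u=3 | in ⊥ | out 0 | ==
  [5] u=4 | in 1 | out 1 | prev ⊥ | push {}
  [6] u=5 | in ⊤ | out ⊤ | prev ⊥ | push {}

Converged values:
  [0] 1
  [1] 0
  [2] 1
  [3] 0
  [4] 1
  [5] ⊤

6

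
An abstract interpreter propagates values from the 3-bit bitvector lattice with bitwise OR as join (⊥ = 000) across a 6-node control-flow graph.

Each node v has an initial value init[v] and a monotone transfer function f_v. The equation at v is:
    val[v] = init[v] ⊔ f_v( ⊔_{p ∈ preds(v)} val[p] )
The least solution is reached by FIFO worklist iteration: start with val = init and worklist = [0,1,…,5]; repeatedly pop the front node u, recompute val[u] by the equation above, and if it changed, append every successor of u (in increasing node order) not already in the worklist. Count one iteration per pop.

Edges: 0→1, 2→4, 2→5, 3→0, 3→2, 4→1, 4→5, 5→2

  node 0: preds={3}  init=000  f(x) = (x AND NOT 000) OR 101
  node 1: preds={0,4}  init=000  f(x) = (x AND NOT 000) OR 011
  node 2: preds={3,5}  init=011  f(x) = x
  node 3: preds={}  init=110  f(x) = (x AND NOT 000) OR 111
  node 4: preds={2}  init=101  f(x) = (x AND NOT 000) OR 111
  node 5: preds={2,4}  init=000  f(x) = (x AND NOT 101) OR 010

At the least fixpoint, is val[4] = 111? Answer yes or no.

Iteration log — 9 steps:
  step 1. node 0  ⊔preds=110  new=111  old=000  +wl: 
  step 2. node 1  ⊔preds=111  new=111  old=000  +wl: 
  step 3. node 2  ⊔preds=110  new=111  old=011  +wl: 
  step 4. node 3  ⊔preds=000  new=111  old=110  +wl: 0,2
  step 5. node 4  ⊔preds=111  new=111  old=101  +wl: 1
  step 6. node 5  ⊔preds=111  new=010  old=000  +wl: 
  step 7. node 0  ⊔preds=111  new=111  stable
  step 8. node 2  ⊔preds=111  new=111  stable
  step 9. node 1  ⊔preds=111  new=111  stable

Least fixpoint reached:
  node 0: 111
  node 1: 111
  node 2: 111
  node 3: 111
  node 4: 111
  node 5: 010

yes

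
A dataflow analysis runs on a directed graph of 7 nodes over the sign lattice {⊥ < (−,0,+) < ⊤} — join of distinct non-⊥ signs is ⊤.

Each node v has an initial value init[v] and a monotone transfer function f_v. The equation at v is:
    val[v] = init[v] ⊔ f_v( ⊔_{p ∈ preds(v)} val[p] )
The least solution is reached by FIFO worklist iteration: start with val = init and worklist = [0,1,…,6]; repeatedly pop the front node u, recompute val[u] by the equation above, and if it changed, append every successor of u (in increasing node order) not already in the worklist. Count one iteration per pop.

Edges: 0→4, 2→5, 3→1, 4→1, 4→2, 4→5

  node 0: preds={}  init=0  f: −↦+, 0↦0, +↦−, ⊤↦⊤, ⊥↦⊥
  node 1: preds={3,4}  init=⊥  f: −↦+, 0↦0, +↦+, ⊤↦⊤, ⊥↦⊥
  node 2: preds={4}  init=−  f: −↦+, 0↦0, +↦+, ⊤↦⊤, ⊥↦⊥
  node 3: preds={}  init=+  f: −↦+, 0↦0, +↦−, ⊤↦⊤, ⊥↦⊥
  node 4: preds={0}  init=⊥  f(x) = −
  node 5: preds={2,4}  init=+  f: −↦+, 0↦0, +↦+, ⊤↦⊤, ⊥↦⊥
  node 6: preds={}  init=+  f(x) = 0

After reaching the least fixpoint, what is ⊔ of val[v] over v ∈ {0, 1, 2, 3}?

Iteration log — 10 steps:
  step 1. node 0  ⊔preds=⊥  new=0  stable
  step 2. node 1  ⊔preds=+  new=+  old=⊥  +wl: 
  step 3. node 2  ⊔preds=⊥  new=−  stable
  step 4. node 3  ⊔preds=⊥  new=+  stable
  step 5. node 4  ⊔preds=0  new=−  old=⊥  +wl: 1,2
  step 6. node 5  ⊔preds=−  new=+  stable
  step 7. node 6  ⊔preds=⊥  new=⊤  old=+  +wl: 
  step 8. node 1  ⊔preds=⊤  new=⊤  old=+  +wl: 
  step 9. node 2  ⊔preds=−  new=⊤  old=−  +wl: 5
  step 10. node 5  ⊔preds=⊤  new=⊤  old=+  +wl: 

Least fixpoint reached:
  node 0: 0
  node 1: ⊤
  node 2: ⊤
  node 3: +
  node 4: −
  node 5: ⊤
  node 6: ⊤

⊤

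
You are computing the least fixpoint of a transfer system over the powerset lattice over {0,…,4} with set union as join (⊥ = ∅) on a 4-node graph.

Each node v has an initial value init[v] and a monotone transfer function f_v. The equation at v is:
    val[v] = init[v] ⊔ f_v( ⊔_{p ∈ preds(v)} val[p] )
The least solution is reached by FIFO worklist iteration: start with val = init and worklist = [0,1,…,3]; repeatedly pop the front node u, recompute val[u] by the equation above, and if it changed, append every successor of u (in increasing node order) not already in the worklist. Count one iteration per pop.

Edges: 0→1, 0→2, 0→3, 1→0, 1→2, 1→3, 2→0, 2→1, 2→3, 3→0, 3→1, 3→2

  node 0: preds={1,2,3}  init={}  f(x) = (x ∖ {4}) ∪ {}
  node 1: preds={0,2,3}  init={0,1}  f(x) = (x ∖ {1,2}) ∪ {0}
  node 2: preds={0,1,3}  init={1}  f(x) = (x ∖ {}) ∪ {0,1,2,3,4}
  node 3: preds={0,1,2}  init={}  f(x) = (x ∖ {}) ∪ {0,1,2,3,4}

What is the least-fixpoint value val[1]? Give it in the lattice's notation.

{0,1,3,4}

Trace (9 dequeues):
  [1] u=0 | in {0,1} | out {0,1} | prev {} | push {}
  [2] u=1 | in {0,1} | out {0,1} | ==
  [3] u=2 | in {0,1} | out {0,1,2,3,4} | prev {1} | push {0,1}
  [4] u=3 | in {0,1,2,3,4} | out {0,1,2,3,4} | prev {} | push {2}
  [5] u=0 | in {0,1,2,3,4} | out {0,1,2,3} | prev {0,1} | push {3}
  [6] u=1 | in {0,1,2,3,4} | out {0,1,3,4} | prev {0,1} | push {0}
  [7] u=2 | in {0,1,2,3,4} | out {0,1,2,3,4} | ==
  [8] u=3 | in {0,1,2,3,4} | out {0,1,2,3,4} | ==
  [9] u=0 | in {0,1,2,3,4} | out {0,1,2,3} | ==

Converged values:
  [0] {0,1,2,3}
  [1] {0,1,3,4}
  [2] {0,1,2,3,4}
  [3] {0,1,2,3,4}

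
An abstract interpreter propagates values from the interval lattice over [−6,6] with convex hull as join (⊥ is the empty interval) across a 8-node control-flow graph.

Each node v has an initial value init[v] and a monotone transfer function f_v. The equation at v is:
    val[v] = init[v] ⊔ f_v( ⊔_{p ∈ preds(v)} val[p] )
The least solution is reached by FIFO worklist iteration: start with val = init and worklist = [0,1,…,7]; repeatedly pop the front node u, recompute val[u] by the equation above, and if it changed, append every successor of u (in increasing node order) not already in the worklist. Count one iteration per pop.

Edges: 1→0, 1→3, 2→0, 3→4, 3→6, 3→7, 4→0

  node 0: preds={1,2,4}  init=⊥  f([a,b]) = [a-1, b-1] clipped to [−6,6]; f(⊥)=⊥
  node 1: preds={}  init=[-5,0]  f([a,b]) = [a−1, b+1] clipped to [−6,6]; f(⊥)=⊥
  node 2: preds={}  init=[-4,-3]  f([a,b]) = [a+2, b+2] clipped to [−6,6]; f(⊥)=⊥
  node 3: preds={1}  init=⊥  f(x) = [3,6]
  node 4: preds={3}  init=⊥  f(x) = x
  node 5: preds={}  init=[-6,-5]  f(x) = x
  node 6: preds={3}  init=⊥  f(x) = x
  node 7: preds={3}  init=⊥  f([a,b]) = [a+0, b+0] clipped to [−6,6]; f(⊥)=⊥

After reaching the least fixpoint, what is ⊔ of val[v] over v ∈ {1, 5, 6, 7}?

[-6,6]

Iteration log — 9 steps:
  step 1. node 0  ⊔preds=[-5,0]  new=[-6,-1]  old=⊥  +wl: 
  step 2. node 1  ⊔preds=⊥  new=[-5,0]  stable
  step 3. node 2  ⊔preds=⊥  new=[-4,-3]  stable
  step 4. node 3  ⊔preds=[-5,0]  new=[3,6]  old=⊥  +wl: 
  step 5. node 4  ⊔preds=[3,6]  new=[3,6]  old=⊥  +wl: 0
  step 6. node 5  ⊔preds=⊥  new=[-6,-5]  stable
  step 7. node 6  ⊔preds=[3,6]  new=[3,6]  old=⊥  +wl: 
  step 8. node 7  ⊔preds=[3,6]  new=[3,6]  old=⊥  +wl: 
  step 9. node 0  ⊔preds=[-5,6]  new=[-6,5]  old=[-6,-1]  +wl: 

Least fixpoint reached:
  node 0: [-6,5]
  node 1: [-5,0]
  node 2: [-4,-3]
  node 3: [3,6]
  node 4: [3,6]
  node 5: [-6,-5]
  node 6: [3,6]
  node 7: [3,6]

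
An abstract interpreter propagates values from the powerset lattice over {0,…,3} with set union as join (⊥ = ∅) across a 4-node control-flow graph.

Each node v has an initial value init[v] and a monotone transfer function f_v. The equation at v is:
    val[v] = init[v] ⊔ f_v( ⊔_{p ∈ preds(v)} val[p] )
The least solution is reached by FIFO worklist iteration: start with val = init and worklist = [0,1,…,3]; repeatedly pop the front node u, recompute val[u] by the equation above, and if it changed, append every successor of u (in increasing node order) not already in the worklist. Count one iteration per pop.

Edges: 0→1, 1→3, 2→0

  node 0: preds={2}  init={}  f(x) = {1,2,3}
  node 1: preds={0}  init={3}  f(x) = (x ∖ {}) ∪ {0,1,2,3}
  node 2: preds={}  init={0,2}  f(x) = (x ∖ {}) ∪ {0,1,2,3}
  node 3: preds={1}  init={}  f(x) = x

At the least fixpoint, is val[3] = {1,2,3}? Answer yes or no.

Iteration log — 5 steps:
  step 1. node 0  ⊔preds={0,2}  new={1,2,3}  old={}  +wl: 
  step 2. node 1  ⊔preds={1,2,3}  new={0,1,2,3}  old={3}  +wl: 
  step 3. node 2  ⊔preds={}  new={0,1,2,3}  old={0,2}  +wl: 0
  step 4. node 3  ⊔preds={0,1,2,3}  new={0,1,2,3}  old={}  +wl: 
  step 5. node 0  ⊔preds={0,1,2,3}  new={1,2,3}  stable

Least fixpoint reached:
  node 0: {1,2,3}
  node 1: {0,1,2,3}
  node 2: {0,1,2,3}
  node 3: {0,1,2,3}

no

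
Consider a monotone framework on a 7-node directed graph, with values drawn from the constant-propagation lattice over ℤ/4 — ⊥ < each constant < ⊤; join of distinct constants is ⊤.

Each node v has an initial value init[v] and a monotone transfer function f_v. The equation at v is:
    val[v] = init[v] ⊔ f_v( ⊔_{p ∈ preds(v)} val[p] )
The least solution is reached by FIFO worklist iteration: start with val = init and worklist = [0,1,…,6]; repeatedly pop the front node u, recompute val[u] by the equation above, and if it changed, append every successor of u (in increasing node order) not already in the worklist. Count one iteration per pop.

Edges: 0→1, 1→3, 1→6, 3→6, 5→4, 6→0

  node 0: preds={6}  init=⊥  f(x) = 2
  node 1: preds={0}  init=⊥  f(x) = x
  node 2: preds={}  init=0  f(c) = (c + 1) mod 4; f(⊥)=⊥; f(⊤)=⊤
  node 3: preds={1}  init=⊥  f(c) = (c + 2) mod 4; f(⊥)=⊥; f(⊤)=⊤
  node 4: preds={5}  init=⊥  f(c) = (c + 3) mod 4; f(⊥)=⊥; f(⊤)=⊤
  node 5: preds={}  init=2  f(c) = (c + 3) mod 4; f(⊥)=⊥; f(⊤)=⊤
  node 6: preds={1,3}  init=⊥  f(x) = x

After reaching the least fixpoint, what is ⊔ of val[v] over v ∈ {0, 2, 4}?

⊤

Worklist (8 pops):
  #1 pop 0: in=⊥ → 2 (was ⊥); enqueue []
  #2 pop 1: in=2 → 2 (was ⊥); enqueue []
  #3 pop 2: in=⊥ → 0 (no change)
  #4 pop 3: in=2 → 0 (was ⊥); enqueue []
  #5 pop 4: in=2 → 1 (was ⊥); enqueue []
  #6 pop 5: in=⊥ → 2 (no change)
  #7 pop 6: in=⊤ → ⊤ (was ⊥); enqueue [0]
  #8 pop 0: in=⊤ → 2 (no change)

Fixpoint:
  val[0] = 2
  val[1] = 2
  val[2] = 0
  val[3] = 0
  val[4] = 1
  val[5] = 2
  val[6] = ⊤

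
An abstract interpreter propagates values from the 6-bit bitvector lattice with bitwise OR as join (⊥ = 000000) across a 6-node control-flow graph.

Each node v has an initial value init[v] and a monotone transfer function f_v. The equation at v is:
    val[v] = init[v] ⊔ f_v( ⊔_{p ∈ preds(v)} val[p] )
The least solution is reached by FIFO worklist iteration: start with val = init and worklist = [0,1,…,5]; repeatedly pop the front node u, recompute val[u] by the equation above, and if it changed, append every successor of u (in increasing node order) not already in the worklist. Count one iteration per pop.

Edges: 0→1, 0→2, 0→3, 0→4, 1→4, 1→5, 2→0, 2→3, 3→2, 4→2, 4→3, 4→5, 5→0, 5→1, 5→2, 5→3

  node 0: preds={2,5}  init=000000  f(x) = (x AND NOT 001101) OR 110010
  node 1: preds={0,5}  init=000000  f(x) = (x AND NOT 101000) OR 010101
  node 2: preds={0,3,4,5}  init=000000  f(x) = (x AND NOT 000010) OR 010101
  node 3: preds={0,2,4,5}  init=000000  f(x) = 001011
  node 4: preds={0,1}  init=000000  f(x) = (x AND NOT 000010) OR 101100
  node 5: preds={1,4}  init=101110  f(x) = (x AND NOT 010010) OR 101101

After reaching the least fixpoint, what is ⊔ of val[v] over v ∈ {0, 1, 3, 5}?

Worklist (10 pops):
  #1 pop 0: in=101110 → 110010 (was 000000); enqueue []
  #2 pop 1: in=111110 → 010111 (was 000000); enqueue []
  #3 pop 2: in=111110 → 111101 (was 000000); enqueue [0]
  #4 pop 3: in=111111 → 001011 (was 000000); enqueue [2]
  #5 pop 4: in=110111 → 111101 (was 000000); enqueue [3]
  #6 pop 5: in=111111 → 101111 (was 101110); enqueue [1]
  #7 pop 0: in=111111 → 110010 (no change)
  #8 pop 2: in=111111 → 111101 (no change)
  #9 pop 3: in=111111 → 001011 (no change)
  #10 pop 1: in=111111 → 010111 (no change)

Fixpoint:
  val[0] = 110010
  val[1] = 010111
  val[2] = 111101
  val[3] = 001011
  val[4] = 111101
  val[5] = 101111

111111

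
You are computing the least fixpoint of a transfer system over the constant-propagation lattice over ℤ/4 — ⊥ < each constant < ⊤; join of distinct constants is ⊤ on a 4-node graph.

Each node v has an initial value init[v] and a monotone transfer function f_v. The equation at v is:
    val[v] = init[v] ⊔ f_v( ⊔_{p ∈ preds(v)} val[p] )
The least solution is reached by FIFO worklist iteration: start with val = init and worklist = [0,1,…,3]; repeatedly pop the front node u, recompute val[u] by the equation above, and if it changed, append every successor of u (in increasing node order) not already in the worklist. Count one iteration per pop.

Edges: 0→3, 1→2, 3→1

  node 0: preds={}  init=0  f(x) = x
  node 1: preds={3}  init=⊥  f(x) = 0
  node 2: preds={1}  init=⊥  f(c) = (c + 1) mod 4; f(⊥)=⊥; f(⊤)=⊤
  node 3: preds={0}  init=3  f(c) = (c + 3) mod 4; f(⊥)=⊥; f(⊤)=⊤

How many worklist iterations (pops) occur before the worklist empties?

Iteration log — 4 steps:
  step 1. node 0  ⊔preds=⊥  new=0  stable
  step 2. node 1  ⊔preds=3  new=0  old=⊥  +wl: 
  step 3. node 2  ⊔preds=0  new=1  old=⊥  +wl: 
  step 4. node 3  ⊔preds=0  new=3  stable

Least fixpoint reached:
  node 0: 0
  node 1: 0
  node 2: 1
  node 3: 3

4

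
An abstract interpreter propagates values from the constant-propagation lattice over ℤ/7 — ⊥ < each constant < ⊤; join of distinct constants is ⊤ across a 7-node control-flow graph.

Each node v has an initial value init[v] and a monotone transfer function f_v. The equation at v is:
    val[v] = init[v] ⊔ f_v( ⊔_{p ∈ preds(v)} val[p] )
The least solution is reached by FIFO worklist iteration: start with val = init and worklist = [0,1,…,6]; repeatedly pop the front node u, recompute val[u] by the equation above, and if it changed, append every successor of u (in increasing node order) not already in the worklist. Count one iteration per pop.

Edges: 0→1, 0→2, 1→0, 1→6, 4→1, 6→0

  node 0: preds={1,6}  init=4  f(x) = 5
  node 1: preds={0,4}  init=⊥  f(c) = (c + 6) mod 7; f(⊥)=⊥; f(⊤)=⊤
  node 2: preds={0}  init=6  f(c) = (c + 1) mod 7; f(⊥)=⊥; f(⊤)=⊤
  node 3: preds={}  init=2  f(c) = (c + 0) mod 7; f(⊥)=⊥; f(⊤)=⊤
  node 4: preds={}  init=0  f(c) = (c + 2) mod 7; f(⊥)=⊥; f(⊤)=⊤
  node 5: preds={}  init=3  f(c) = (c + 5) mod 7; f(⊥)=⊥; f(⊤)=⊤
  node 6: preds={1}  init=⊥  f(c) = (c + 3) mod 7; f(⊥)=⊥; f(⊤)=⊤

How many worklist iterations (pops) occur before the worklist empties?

8

Iteration log — 8 steps:
  step 1. node 0  ⊔preds=⊥  new=⊤  old=4  +wl: 
  step 2. node 1  ⊔preds=⊤  new=⊤  old=⊥  +wl: 0
  step 3. node 2  ⊔preds=⊤  new=⊤  old=6  +wl: 
  step 4. node 3  ⊔preds=⊥  new=2  stable
  step 5. node 4  ⊔preds=⊥  new=0  stable
  step 6. node 5  ⊔preds=⊥  new=3  stable
  step 7. node 6  ⊔preds=⊤  new=⊤  old=⊥  +wl: 
  step 8. node 0  ⊔preds=⊤  new=⊤  stable

Least fixpoint reached:
  node 0: ⊤
  node 1: ⊤
  node 2: ⊤
  node 3: 2
  node 4: 0
  node 5: 3
  node 6: ⊤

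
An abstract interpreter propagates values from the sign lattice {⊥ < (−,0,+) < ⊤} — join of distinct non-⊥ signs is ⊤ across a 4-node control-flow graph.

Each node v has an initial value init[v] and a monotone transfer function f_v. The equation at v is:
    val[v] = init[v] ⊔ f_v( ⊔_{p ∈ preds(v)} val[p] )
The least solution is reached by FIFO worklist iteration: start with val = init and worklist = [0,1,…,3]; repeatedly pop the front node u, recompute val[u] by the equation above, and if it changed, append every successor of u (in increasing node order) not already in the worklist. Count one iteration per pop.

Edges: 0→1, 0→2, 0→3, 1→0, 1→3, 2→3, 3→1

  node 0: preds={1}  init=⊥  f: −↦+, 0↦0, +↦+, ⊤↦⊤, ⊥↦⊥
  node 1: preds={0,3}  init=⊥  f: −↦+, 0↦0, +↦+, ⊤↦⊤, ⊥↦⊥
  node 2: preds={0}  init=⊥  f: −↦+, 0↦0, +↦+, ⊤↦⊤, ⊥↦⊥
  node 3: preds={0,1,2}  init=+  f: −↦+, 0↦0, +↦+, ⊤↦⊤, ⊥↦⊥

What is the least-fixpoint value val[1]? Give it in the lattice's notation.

+

Trace (8 dequeues):
  [1] u=0 | in ⊥ | out ⊥ | ==
  [2] u=1 | in + | out + | prev ⊥ | push {0}
  [3] u=2 | in ⊥ | out ⊥ | ==
  [4] u=3 | in + | out + | ==
  [5] u=0 | in + | out + | prev ⊥ | push {1,2,3}
  [6] u=1 | in + | out + | ==
  [7] u=2 | in + | out + | prev ⊥ | push {}
  [8] u=3 | in + | out + | ==

Converged values:
  [0] +
  [1] +
  [2] +
  [3] +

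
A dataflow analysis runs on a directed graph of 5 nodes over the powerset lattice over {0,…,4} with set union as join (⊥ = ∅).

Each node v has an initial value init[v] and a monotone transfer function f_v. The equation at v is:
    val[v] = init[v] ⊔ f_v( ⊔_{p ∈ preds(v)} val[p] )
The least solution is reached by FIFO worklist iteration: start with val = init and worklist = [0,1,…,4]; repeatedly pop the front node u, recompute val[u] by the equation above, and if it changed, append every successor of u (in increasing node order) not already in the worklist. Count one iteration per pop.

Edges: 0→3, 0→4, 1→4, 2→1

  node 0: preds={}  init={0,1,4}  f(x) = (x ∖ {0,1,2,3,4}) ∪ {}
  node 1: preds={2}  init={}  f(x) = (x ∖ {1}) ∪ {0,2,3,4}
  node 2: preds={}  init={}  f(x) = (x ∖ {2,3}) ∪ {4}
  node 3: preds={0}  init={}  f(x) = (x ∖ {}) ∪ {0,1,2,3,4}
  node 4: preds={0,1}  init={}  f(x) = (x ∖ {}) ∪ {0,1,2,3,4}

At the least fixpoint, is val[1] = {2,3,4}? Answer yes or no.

Iteration log — 6 steps:
  step 1. node 0  ⊔preds={}  new={0,1,4}  stable
  step 2. node 1  ⊔preds={}  new={0,2,3,4}  old={}  +wl: 
  step 3. node 2  ⊔preds={}  new={4}  old={}  +wl: 1
  step 4. node 3  ⊔preds={0,1,4}  new={0,1,2,3,4}  old={}  +wl: 
  step 5. node 4  ⊔preds={0,1,2,3,4}  new={0,1,2,3,4}  old={}  +wl: 
  step 6. node 1  ⊔preds={4}  new={0,2,3,4}  stable

Least fixpoint reached:
  node 0: {0,1,4}
  node 1: {0,2,3,4}
  node 2: {4}
  node 3: {0,1,2,3,4}
  node 4: {0,1,2,3,4}

no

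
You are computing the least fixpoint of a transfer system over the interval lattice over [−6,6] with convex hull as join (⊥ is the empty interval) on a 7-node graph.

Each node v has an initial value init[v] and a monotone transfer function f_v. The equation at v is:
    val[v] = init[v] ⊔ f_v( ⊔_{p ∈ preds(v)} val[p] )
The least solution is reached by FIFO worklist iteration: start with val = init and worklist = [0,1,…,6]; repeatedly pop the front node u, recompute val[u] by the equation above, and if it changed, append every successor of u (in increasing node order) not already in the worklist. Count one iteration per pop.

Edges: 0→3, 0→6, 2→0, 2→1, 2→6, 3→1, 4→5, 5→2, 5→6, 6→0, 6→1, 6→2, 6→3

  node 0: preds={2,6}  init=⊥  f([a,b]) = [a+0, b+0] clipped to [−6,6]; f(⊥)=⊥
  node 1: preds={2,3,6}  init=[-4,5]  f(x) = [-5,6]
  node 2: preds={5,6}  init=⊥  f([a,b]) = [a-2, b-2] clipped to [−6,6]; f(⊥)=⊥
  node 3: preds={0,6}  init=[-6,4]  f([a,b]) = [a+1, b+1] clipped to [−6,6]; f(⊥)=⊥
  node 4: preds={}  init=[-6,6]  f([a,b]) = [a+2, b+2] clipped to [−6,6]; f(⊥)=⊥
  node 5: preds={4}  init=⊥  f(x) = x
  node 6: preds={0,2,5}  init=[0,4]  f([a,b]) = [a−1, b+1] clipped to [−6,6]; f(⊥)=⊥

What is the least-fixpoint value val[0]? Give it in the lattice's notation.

[-6,6]

Iteration log — 14 steps:
  step 1. node 0  ⊔preds=[0,4]  new=[0,4]  old=⊥  +wl: 
  step 2. node 1  ⊔preds=[-6,4]  new=[-5,6]  old=[-4,5]  +wl: 
  step 3. node 2  ⊔preds=[0,4]  new=[-2,2]  old=⊥  +wl: 0,1
  step 4. node 3  ⊔preds=[0,4]  new=[-6,5]  old=[-6,4]  +wl: 
  step 5. node 4  ⊔preds=⊥  new=[-6,6]  stable
  step 6. node 5  ⊔preds=[-6,6]  new=[-6,6]  old=⊥  +wl: 2
  step 7. node 6  ⊔preds=[-6,6]  new=[-6,6]  old=[0,4]  +wl: 3
  step 8. node 0  ⊔preds=[-6,6]  new=[-6,6]  old=[0,4]  +wl: 6
  step 9. node 1  ⊔preds=[-6,6]  new=[-5,6]  stable
  step 10. node 2  ⊔preds=[-6,6]  new=[-6,4]  old=[-2,2]  +wl: 0,1
  step 11. node 3  ⊔preds=[-6,6]  new=[-6,6]  old=[-6,5]  +wl: 
  step 12. node 6  ⊔preds=[-6,6]  new=[-6,6]  stable
  step 13. node 0  ⊔preds=[-6,6]  new=[-6,6]  stable
  step 14. node 1  ⊔preds=[-6,6]  new=[-5,6]  stable

Least fixpoint reached:
  node 0: [-6,6]
  node 1: [-5,6]
  node 2: [-6,4]
  node 3: [-6,6]
  node 4: [-6,6]
  node 5: [-6,6]
  node 6: [-6,6]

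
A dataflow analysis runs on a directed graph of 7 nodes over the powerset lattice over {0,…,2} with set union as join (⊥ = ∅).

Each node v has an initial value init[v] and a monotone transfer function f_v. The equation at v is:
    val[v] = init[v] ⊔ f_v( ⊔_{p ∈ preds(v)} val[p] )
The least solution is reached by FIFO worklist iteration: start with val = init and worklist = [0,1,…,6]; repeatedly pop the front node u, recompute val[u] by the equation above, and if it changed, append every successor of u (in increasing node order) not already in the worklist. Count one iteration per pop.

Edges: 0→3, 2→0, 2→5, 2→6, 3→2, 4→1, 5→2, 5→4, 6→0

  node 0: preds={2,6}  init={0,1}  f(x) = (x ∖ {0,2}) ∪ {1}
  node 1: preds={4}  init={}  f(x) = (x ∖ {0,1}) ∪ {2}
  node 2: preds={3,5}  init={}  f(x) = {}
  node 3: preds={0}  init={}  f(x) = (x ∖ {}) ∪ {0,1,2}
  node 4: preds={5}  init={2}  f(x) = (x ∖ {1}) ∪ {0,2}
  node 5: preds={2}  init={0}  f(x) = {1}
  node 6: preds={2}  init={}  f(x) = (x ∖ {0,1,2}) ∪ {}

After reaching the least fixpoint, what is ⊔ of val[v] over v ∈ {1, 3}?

{0,1,2}

Trace (10 dequeues):
  [1] u=0 | in {} | out {0,1} | ==
  [2] u=1 | in {2} | out {2} | prev {} | push {}
  [3] u=2 | in {0} | out {} | ==
  [4] u=3 | in {0,1} | out {0,1,2} | prev {} | push {2}
  [5] u=4 | in {0} | out {0,2} | prev {2} | push {1}
  [6] u=5 | in {} | out {0,1} | prev {0} | push {4}
  [7] u=6 | in {} | out {} | ==
  [8] u=2 | in {0,1,2} | out {} | ==
  [9] u=1 | in {0,2} | out {2} | ==
  [10] u=4 | in {0,1} | out {0,2} | ==

Converged values:
  [0] {0,1}
  [1] {2}
  [2] {}
  [3] {0,1,2}
  [4] {0,2}
  [5] {0,1}
  [6] {}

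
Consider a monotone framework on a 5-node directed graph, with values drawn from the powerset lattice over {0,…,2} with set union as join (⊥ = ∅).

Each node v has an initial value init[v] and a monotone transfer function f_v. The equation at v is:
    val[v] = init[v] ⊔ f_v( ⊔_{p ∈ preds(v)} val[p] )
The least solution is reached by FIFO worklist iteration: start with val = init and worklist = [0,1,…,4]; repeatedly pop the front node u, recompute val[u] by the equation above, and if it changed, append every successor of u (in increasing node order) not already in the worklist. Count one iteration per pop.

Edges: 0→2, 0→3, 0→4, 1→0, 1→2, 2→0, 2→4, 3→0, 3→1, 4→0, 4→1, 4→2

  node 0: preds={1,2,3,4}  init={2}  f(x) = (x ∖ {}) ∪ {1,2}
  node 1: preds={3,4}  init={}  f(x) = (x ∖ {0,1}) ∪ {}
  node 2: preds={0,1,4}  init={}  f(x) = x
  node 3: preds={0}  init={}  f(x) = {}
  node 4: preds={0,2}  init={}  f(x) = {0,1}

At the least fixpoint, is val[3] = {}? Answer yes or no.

Trace (11 dequeues):
  [1] u=0 | in {} | out {1,2} | prev {2} | push {}
  [2] u=1 | in {} | out {} | ==
  [3] u=2 | in {1,2} | out {1,2} | prev {} | push {0}
  [4] u=3 | in {1,2} | out {} | ==
  [5] u=4 | in {1,2} | out {0,1} | prev {} | push {1,2}
  [6] u=0 | in {0,1,2} | out {0,1,2} | prev {1,2} | push {3,4}
  [7] u=1 | in {0,1} | out {} | ==
  [8] u=2 | in {0,1,2} | out {0,1,2} | prev {1,2} | push {0}
  [9] u=3 | in {0,1,2} | out {} | ==
  [10] u=4 | in {0,1,2} | out {0,1} | ==
  [11] u=0 | in {0,1,2} | out {0,1,2} | ==

Converged values:
  [0] {0,1,2}
  [1] {}
  [2] {0,1,2}
  [3] {}
  [4] {0,1}

yes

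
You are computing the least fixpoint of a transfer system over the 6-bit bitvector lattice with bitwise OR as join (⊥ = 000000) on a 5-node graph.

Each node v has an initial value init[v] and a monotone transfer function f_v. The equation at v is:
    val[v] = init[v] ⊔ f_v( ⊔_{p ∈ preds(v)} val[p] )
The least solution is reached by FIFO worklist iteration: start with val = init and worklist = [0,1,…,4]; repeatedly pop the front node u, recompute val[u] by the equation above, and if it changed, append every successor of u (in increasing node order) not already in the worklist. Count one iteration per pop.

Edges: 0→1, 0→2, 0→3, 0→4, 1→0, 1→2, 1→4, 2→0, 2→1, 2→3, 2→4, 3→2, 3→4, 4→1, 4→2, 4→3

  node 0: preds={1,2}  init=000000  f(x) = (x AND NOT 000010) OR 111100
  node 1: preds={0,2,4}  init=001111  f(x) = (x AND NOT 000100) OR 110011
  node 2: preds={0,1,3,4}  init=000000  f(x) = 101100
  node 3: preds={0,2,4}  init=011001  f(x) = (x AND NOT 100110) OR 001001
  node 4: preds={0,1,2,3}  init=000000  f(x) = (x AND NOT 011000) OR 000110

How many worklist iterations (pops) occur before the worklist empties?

9

Trace (9 dequeues):
  [1] u=0 | in 001111 | out 111101 | prev 000000 | push {}
  [2] u=1 | in 111101 | out 111111 | prev 001111 | push {0}
  [3] u=2 | in 111111 | out 101100 | prev 000000 | push {1}
  [4] u=3 | in 111101 | out 011001 | ==
  [5] u=4 | in 111111 | out 100111 | prev 000000 | push {2,3}
  [6] u=0 | in 111111 | out 111101 | ==
  [7] u=1 | in 111111 | out 111111 | ==
  [8] u=2 | in 111111 | out 101100 | ==
  [9] u=3 | in 111111 | out 011001 | ==

Converged values:
  [0] 111101
  [1] 111111
  [2] 101100
  [3] 011001
  [4] 100111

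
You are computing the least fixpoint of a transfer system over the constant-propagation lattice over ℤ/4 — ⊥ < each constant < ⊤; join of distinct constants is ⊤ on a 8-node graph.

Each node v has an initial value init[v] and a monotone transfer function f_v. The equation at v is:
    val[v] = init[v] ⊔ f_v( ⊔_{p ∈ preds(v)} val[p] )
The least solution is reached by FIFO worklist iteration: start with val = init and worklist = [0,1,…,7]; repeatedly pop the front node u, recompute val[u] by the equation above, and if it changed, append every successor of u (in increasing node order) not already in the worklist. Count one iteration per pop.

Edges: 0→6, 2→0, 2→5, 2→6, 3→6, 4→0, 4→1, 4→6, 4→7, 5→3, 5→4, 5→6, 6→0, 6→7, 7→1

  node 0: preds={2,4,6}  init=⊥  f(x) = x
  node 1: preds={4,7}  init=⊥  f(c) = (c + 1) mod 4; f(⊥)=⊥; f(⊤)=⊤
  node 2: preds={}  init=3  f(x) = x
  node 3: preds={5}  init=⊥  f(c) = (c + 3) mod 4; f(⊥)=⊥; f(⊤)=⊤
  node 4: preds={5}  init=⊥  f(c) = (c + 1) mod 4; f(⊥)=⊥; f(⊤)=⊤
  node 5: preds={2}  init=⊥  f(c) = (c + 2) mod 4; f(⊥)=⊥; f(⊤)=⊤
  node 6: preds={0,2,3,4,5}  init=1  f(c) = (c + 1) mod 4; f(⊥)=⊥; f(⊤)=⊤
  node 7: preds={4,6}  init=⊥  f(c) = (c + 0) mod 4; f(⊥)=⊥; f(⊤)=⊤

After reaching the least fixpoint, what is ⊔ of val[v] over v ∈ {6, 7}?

Trace (14 dequeues):
  [1] u=0 | in ⊤ | out ⊤ | prev ⊥ | push {}
  [2] u=1 | in ⊥ | out ⊥ | ==
  [3] u=2 | in ⊥ | out 3 | ==
  [4] u=3 | in ⊥ | out ⊥ | ==
  [5] u=4 | in ⊥ | out ⊥ | ==
  [6] u=5 | in 3 | out 1 | prev ⊥ | push {3,4}
  [7] u=6 | in ⊤ | out ⊤ | prev 1 | push {0}
  [8] u=7 | in ⊤ | out ⊤ | prev ⊥ | push {1}
  [9] u=3 | in 1 | out 0 | prev ⊥ | push {6}
  [10] u=4 | in 1 | out 2 | prev ⊥ | push {7}
  [11] u=0 | in ⊤ | out ⊤ | ==
  [12] u=1 | in ⊤ | out ⊤ | prev ⊥ | push {}
  [13] u=6 | in ⊤ | out ⊤ | ==
  [14] u=7 | in ⊤ | out ⊤ | ==

Converged values:
  [0] ⊤
  [1] ⊤
  [2] 3
  [3] 0
  [4] 2
  [5] 1
  [6] ⊤
  [7] ⊤

⊤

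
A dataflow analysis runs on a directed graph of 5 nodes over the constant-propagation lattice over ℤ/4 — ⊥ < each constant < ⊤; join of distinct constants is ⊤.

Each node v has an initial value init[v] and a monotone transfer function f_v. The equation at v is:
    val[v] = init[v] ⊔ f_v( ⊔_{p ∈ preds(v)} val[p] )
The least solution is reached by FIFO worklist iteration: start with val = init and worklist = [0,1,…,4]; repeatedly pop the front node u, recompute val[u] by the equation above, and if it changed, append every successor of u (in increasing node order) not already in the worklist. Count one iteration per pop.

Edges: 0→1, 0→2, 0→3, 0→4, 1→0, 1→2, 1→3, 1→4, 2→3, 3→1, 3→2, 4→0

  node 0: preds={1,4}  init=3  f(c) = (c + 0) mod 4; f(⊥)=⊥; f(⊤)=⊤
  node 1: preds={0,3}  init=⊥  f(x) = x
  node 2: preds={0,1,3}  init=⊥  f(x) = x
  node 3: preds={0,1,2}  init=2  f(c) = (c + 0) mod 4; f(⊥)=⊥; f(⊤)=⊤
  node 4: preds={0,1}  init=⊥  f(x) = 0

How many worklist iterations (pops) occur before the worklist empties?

10

Trace (10 dequeues):
  [1] u=0 | in ⊥ | out 3 | ==
  [2] u=1 | in ⊤ | out ⊤ | prev ⊥ | push {0}
  [3] u=2 | in ⊤ | out ⊤ | prev ⊥ | push {}
  [4] u=3 | in ⊤ | out ⊤ | prev 2 | push {1,2}
  [5] u=4 | in ⊤ | out 0 | prev ⊥ | push {}
  [6] u=0 | in ⊤ | out ⊤ | prev 3 | push {3,4}
  [7] u=1 | in ⊤ | out ⊤ | ==
  [8] u=2 | in ⊤ | out ⊤ | ==
  [9] u=3 | in ⊤ | out ⊤ | ==
  [10] u=4 | in ⊤ | out 0 | ==

Converged values:
  [0] ⊤
  [1] ⊤
  [2] ⊤
  [3] ⊤
  [4] 0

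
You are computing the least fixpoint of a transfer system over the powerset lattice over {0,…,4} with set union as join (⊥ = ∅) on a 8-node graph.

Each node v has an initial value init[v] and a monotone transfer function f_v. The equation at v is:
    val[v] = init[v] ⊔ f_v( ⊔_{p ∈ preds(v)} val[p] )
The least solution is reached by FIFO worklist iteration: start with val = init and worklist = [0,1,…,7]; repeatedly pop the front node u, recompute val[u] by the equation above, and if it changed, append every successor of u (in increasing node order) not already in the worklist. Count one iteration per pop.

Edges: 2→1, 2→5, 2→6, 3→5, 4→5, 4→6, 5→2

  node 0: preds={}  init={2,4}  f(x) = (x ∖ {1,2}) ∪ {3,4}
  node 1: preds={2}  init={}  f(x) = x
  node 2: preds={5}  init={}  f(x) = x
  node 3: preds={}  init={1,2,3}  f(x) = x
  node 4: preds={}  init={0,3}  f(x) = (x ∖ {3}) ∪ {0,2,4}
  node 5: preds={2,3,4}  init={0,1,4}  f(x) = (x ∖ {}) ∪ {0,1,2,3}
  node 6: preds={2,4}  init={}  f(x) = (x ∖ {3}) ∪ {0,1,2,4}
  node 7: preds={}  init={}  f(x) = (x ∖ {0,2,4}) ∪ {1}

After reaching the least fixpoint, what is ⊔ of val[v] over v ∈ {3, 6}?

{0,1,2,3,4}

Worklist (13 pops):
  #1 pop 0: in={} → {2,3,4} (was {2,4}); enqueue []
  #2 pop 1: in={} → {} (no change)
  #3 pop 2: in={0,1,4} → {0,1,4} (was {}); enqueue [1]
  #4 pop 3: in={} → {1,2,3} (no change)
  #5 pop 4: in={} → {0,2,3,4} (was {0,3}); enqueue []
  #6 pop 5: in={0,1,2,3,4} → {0,1,2,3,4} (was {0,1,4}); enqueue [2]
  #7 pop 6: in={0,1,2,3,4} → {0,1,2,4} (was {}); enqueue []
  #8 pop 7: in={} → {1} (was {}); enqueue []
  #9 pop 1: in={0,1,4} → {0,1,4} (was {}); enqueue []
  #10 pop 2: in={0,1,2,3,4} → {0,1,2,3,4} (was {0,1,4}); enqueue [1,5,6]
  #11 pop 1: in={0,1,2,3,4} → {0,1,2,3,4} (was {0,1,4}); enqueue []
  #12 pop 5: in={0,1,2,3,4} → {0,1,2,3,4} (no change)
  #13 pop 6: in={0,1,2,3,4} → {0,1,2,4} (no change)

Fixpoint:
  val[0] = {2,3,4}
  val[1] = {0,1,2,3,4}
  val[2] = {0,1,2,3,4}
  val[3] = {1,2,3}
  val[4] = {0,2,3,4}
  val[5] = {0,1,2,3,4}
  val[6] = {0,1,2,4}
  val[7] = {1}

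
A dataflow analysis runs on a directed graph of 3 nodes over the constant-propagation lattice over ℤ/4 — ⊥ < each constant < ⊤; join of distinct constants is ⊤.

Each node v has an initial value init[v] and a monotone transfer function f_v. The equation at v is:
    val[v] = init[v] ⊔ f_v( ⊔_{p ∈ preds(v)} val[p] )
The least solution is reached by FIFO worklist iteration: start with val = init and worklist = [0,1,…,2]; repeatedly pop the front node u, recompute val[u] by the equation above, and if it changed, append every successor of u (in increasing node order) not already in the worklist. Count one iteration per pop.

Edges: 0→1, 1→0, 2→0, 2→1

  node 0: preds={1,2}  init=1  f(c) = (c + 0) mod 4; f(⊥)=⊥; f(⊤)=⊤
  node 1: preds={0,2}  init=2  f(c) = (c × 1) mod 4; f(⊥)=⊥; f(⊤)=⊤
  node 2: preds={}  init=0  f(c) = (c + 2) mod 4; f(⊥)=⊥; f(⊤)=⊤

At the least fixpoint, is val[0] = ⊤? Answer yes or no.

yes

Trace (4 dequeues):
  [1] u=0 | in ⊤ | out ⊤ | prev 1 | push {}
  [2] u=1 | in ⊤ | out ⊤ | prev 2 | push {0}
  [3] u=2 | in ⊥ | out 0 | ==
  [4] u=0 | in ⊤ | out ⊤ | ==

Converged values:
  [0] ⊤
  [1] ⊤
  [2] 0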